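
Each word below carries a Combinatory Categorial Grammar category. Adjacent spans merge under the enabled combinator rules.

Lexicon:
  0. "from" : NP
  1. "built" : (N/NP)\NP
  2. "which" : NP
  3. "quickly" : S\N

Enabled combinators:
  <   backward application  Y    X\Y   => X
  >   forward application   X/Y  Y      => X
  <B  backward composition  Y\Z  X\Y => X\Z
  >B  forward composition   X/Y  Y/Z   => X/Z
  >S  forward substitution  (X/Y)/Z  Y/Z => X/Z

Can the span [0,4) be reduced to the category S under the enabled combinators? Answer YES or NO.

YES

[0,4] S   <
  [0,3] N   >
    [0,2] N/NP   <
      [0,1] "from" : NP
      [1,2] "built" : (N/NP)\NP
    [2,3] "which" : NP
  [3,4] "quickly" : S\N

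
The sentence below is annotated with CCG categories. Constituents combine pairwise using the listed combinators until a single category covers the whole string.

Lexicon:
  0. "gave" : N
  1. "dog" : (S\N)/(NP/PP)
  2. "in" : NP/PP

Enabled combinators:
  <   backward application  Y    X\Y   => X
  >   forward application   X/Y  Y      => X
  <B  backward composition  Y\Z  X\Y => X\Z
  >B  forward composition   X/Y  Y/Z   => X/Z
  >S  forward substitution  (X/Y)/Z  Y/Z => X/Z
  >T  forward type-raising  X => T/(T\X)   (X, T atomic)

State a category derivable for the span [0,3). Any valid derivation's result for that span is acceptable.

S

[0,3] S   <
  [0,1] "gave" : N
  [1,3] S\N   >
    [1,2] "dog" : (S\N)/(NP/PP)
    [2,3] "in" : NP/PP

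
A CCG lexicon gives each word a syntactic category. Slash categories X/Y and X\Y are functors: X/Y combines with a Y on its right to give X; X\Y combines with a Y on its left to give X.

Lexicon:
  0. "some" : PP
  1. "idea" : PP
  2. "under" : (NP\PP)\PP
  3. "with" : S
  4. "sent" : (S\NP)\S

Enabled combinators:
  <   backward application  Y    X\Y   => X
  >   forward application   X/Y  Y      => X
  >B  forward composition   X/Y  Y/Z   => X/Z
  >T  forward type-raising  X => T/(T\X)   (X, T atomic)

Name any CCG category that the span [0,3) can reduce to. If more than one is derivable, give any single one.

[0,5] S   <
  [0,3] NP   <
    [0,1] "some" : PP
    [1,3] NP\PP   <
      [1,2] "idea" : PP
      [2,3] "under" : (NP\PP)\PP
  [3,5] S\NP   <
    [3,4] "with" : S
    [4,5] "sent" : (S\NP)\S

NP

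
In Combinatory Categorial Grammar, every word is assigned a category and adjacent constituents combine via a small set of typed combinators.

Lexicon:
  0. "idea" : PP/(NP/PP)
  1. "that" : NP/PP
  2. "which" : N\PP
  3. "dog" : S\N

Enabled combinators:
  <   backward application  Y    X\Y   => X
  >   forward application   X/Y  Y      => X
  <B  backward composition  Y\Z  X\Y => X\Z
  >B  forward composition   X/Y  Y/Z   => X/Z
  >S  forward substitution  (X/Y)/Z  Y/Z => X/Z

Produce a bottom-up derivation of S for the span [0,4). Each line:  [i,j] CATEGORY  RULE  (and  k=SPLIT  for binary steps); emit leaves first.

[0,1] PP/(NP/PP)  lex  "idea"
[1,2] NP/PP  lex  "that"
[0,2] PP  >  k=1
[2,3] N\PP  lex  "which"
[3,4] S\N  lex  "dog"
[2,4] S\PP  <B  k=3
[0,4] S  <  k=2

[0,4] S   <
  [0,2] PP   >
    [0,1] "idea" : PP/(NP/PP)
    [1,2] "that" : NP/PP
  [2,4] S\PP   <B
    [2,3] "which" : N\PP
    [3,4] "dog" : S\N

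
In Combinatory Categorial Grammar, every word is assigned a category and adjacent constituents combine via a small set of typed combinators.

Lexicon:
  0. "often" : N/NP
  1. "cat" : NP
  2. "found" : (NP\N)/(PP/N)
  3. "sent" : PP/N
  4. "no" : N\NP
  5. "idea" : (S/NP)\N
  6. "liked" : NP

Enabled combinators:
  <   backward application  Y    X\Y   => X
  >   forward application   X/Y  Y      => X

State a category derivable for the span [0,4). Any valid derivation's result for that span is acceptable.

NP

[0,7] S   >
  [0,6] S/NP   <
    [0,5] N   <
      [0,4] NP   <
        [0,2] N   >
          [0,1] "often" : N/NP
          [1,2] "cat" : NP
        [2,4] NP\N   >
          [2,3] "found" : (NP\N)/(PP/N)
          [3,4] "sent" : PP/N
      [4,5] "no" : N\NP
    [5,6] "idea" : (S/NP)\N
  [6,7] "liked" : NP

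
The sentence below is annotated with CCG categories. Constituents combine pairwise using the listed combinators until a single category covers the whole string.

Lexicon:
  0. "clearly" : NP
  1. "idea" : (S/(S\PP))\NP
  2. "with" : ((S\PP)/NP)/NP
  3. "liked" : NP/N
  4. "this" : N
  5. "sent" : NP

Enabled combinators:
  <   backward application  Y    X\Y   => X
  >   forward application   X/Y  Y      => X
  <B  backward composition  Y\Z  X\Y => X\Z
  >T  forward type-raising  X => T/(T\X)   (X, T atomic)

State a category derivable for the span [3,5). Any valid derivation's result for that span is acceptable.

[0,6] S   >
  [0,2] S/(S\PP)   <
    [0,1] "clearly" : NP
    [1,2] "idea" : (S/(S\PP))\NP
  [2,6] S\PP   >
    [2,5] (S\PP)/NP   >
      [2,3] "with" : ((S\PP)/NP)/NP
      [3,5] NP   >
        [3,4] "liked" : NP/N
        [4,5] "this" : N
    [5,6] "sent" : NP

NP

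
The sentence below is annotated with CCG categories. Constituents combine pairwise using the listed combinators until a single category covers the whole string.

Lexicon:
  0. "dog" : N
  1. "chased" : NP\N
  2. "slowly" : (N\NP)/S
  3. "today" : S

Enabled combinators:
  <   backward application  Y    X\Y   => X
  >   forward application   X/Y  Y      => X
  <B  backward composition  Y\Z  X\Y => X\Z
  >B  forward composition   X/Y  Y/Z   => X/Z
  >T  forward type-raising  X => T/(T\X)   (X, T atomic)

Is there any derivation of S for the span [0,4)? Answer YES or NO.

NO

N NP\N (N\NP)/S S
CKY chart[0,4] = {N, N/(N\N), N/(S\S), NP/(NP\N), PP/(PP\N), S/(S\N)}; S ∉ chart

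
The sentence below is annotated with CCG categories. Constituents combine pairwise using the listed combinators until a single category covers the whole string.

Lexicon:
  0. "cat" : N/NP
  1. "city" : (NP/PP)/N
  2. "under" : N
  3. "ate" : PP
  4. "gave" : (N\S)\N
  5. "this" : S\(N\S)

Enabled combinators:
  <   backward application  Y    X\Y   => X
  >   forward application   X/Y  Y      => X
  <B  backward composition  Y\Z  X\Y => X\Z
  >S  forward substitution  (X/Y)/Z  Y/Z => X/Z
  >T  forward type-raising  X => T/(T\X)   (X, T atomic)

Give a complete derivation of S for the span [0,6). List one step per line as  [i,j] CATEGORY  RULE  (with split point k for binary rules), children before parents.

[0,6] S   <
  [0,5] N\S   <
    [0,4] N   >
      [0,1] "cat" : N/NP
      [1,4] NP   >
        [1,3] NP/PP   >
          [1,2] "city" : (NP/PP)/N
          [2,3] "under" : N
        [3,4] "ate" : PP
    [4,5] "gave" : (N\S)\N
  [5,6] "this" : S\(N\S)

[0,1] N/NP  lex  "cat"
[1,2] (NP/PP)/N  lex  "city"
[2,3] N  lex  "under"
[1,3] NP/PP  >  k=2
[3,4] PP  lex  "ate"
[1,4] NP  >  k=3
[0,4] N  >  k=1
[4,5] (N\S)\N  lex  "gave"
[0,5] N\S  <  k=4
[5,6] S\(N\S)  lex  "this"
[0,6] S  <  k=5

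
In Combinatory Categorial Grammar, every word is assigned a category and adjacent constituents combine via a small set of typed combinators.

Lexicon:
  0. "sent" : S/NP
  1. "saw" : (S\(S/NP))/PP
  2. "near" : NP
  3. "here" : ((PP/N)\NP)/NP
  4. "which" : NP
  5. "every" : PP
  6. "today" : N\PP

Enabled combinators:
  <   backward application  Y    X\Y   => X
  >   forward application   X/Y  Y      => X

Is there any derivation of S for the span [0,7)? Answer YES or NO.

[0,7] S   <
  [0,1] "sent" : S/NP
  [1,7] S\(S/NP)   >
    [1,2] "saw" : (S\(S/NP))/PP
    [2,7] PP   >
      [2,5] PP/N   <
        [2,3] "near" : NP
        [3,5] (PP/N)\NP   >
          [3,4] "here" : ((PP/N)\NP)/NP
          [4,5] "which" : NP
      [5,7] N   <
        [5,6] "every" : PP
        [6,7] "today" : N\PP

YES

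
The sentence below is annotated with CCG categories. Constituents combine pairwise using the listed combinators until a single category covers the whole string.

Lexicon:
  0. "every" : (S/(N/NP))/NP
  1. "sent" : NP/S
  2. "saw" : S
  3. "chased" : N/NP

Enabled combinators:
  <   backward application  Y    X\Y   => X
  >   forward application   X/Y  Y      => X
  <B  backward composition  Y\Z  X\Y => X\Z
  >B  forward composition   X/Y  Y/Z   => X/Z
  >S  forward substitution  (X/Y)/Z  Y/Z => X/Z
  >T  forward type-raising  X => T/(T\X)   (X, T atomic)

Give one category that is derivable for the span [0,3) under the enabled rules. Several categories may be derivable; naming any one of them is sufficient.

[0,4] S   >
  [0,3] S/(N/NP)   >
    [0,1] "every" : (S/(N/NP))/NP
    [1,3] NP   >
      [1,2] "sent" : NP/S
      [2,3] "saw" : S
  [3,4] "chased" : N/NP

S/(N/NP)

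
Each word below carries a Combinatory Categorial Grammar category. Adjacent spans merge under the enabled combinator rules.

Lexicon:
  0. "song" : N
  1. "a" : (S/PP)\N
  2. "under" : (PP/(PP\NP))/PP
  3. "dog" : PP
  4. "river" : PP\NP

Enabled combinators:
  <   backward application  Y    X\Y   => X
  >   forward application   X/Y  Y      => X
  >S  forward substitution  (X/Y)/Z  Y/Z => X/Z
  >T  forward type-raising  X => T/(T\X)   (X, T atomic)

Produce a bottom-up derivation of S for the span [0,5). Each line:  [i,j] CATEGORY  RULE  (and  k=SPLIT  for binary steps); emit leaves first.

[0,5] S   >
  [0,2] S/PP   <
    [0,1] "song" : N
    [1,2] "a" : (S/PP)\N
  [2,5] PP   >
    [2,4] PP/(PP\NP)   >
      [2,3] "under" : (PP/(PP\NP))/PP
      [3,4] "dog" : PP
    [4,5] "river" : PP\NP

[0,1] N  lex  "song"
[1,2] (S/PP)\N  lex  "a"
[0,2] S/PP  <  k=1
[2,3] (PP/(PP\NP))/PP  lex  "under"
[3,4] PP  lex  "dog"
[2,4] PP/(PP\NP)  >  k=3
[4,5] PP\NP  lex  "river"
[2,5] PP  >  k=4
[0,5] S  >  k=2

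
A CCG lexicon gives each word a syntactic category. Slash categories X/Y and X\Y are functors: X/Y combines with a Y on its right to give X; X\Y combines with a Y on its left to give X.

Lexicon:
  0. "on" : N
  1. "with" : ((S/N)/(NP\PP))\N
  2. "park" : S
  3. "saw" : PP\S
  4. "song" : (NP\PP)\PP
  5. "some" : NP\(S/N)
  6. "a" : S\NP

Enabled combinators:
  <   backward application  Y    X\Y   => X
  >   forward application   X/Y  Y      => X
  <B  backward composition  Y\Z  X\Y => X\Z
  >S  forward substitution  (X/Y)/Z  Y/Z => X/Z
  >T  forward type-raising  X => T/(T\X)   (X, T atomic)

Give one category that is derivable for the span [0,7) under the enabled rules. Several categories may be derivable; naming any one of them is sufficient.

S

[0,7] S   <
  [0,6] NP   <
    [0,5] S/N   >
      [0,2] (S/N)/(NP\PP)   <
        [0,1] "on" : N
        [1,2] "with" : ((S/N)/(NP\PP))\N
      [2,5] NP\PP   <
        [2,4] PP   >
          [2,3] PP/(PP\S)   >T
            [2,3] "park" : S
          [3,4] "saw" : PP\S
        [4,5] "song" : (NP\PP)\PP
    [5,6] "some" : NP\(S/N)
  [6,7] "a" : S\NP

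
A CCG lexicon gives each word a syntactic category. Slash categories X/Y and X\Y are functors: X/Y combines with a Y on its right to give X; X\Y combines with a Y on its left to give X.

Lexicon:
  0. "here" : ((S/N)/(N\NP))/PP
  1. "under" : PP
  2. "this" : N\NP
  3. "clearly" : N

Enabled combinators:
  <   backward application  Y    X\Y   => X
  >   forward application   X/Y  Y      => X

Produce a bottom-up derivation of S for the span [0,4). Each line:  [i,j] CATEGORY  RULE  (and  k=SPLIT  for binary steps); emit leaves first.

[0,4] S   >
  [0,3] S/N   >
    [0,2] (S/N)/(N\NP)   >
      [0,1] "here" : ((S/N)/(N\NP))/PP
      [1,2] "under" : PP
    [2,3] "this" : N\NP
  [3,4] "clearly" : N

[0,1] ((S/N)/(N\NP))/PP  lex  "here"
[1,2] PP  lex  "under"
[0,2] (S/N)/(N\NP)  >  k=1
[2,3] N\NP  lex  "this"
[0,3] S/N  >  k=2
[3,4] N  lex  "clearly"
[0,4] S  >  k=3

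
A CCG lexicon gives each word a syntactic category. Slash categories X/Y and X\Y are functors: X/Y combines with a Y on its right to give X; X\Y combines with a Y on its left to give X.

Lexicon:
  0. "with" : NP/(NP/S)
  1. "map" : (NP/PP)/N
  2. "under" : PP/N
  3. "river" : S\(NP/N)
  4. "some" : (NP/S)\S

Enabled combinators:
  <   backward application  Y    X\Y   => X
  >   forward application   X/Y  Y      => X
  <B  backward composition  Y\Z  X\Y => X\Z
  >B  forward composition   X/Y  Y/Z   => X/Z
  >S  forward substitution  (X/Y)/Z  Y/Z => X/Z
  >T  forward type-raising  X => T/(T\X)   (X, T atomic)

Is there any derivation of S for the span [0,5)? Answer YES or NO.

NO

NP/(NP/S) (NP/PP)/N PP/N S\(NP/N) (NP/S)\S
CKY chart[0,5] = {N/(N\NP), NP, NP/(NP\NP), PP/(PP\NP), S/(S\NP)}; S ∉ chart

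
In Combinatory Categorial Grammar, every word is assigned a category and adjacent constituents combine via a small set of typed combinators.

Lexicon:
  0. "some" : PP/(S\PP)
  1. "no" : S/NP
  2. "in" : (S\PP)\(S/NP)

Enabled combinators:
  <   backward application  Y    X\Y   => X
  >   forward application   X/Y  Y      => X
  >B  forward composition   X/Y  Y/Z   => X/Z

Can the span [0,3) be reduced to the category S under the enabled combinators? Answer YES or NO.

NO

PP/(S\PP) S/NP (S\PP)\(S/NP)
CKY chart[0,3] = {PP}; S ∉ chart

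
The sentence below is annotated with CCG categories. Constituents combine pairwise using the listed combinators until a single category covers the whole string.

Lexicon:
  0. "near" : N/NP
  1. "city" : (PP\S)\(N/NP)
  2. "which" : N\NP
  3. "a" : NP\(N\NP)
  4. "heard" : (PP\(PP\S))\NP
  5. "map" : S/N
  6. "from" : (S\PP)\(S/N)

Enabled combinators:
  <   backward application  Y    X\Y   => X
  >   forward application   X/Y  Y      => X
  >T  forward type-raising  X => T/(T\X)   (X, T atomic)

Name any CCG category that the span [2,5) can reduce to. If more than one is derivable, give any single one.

[0,7] S   <
  [0,5] PP   <
    [0,2] PP\S   <
      [0,1] "near" : N/NP
      [1,2] "city" : (PP\S)\(N/NP)
    [2,5] PP\(PP\S)   <
      [2,4] NP   <
        [2,3] "which" : N\NP
        [3,4] "a" : NP\(N\NP)
      [4,5] "heard" : (PP\(PP\S))\NP
  [5,7] S\PP   <
    [5,6] "map" : S/N
    [6,7] "from" : (S\PP)\(S/N)

PP\(PP\S)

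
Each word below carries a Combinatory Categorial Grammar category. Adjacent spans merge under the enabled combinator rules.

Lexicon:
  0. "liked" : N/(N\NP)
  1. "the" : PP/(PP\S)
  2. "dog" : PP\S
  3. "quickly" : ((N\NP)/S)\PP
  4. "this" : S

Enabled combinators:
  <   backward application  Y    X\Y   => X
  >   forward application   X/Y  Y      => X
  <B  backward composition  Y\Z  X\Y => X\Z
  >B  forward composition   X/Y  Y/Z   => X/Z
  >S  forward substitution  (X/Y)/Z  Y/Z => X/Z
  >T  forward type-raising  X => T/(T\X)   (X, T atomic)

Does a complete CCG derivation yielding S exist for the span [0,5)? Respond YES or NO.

N/(N\NP) PP/(PP\S) PP\S ((N\NP)/S)\PP S
CKY chart[0,5] = {N, N/(N\N), N/(S\S), NP/(NP\N), PP/(PP\N), S/(S\N)}; S ∉ chart

NO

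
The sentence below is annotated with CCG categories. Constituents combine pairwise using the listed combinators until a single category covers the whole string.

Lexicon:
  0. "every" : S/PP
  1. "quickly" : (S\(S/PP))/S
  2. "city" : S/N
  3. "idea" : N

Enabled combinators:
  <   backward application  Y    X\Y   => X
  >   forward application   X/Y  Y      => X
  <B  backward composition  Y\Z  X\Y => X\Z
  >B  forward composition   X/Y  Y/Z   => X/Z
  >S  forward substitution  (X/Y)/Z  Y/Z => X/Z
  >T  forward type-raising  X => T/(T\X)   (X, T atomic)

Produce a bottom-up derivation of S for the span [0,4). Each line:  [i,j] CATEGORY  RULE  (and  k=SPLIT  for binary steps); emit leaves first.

[0,1] S/PP  lex  "every"
[1,2] (S\(S/PP))/S  lex  "quickly"
[2,3] S/N  lex  "city"
[3,4] N  lex  "idea"
[2,4] S  >  k=3
[1,4] S\(S/PP)  >  k=2
[0,4] S  <  k=1

[0,4] S   <
  [0,1] "every" : S/PP
  [1,4] S\(S/PP)   >
    [1,2] "quickly" : (S\(S/PP))/S
    [2,4] S   >
      [2,3] "city" : S/N
      [3,4] "idea" : N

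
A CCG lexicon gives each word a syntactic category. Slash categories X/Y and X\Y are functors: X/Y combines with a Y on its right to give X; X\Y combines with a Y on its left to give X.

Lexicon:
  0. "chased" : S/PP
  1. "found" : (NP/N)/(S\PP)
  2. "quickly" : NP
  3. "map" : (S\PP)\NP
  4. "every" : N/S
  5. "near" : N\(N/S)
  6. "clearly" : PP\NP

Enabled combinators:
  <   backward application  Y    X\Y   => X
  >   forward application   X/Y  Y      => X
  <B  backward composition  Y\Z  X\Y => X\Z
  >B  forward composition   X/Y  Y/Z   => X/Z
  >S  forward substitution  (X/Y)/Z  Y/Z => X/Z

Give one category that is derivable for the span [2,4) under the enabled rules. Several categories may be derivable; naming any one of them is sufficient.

S\PP

[0,7] S   >
  [0,1] "chased" : S/PP
  [1,7] PP   <
    [1,6] NP   >
      [1,4] NP/N   >
        [1,2] "found" : (NP/N)/(S\PP)
        [2,4] S\PP   <
          [2,3] "quickly" : NP
          [3,4] "map" : (S\PP)\NP
      [4,6] N   <
        [4,5] "every" : N/S
        [5,6] "near" : N\(N/S)
    [6,7] "clearly" : PP\NP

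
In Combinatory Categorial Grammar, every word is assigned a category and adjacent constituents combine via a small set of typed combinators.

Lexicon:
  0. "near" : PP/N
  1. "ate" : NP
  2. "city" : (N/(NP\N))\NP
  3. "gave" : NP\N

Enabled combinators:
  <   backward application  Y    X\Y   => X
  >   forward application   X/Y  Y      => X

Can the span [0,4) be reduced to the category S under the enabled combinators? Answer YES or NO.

PP/N NP (N/(NP\N))\NP NP\N
CKY chart[0,4] = {PP}; S ∉ chart

NO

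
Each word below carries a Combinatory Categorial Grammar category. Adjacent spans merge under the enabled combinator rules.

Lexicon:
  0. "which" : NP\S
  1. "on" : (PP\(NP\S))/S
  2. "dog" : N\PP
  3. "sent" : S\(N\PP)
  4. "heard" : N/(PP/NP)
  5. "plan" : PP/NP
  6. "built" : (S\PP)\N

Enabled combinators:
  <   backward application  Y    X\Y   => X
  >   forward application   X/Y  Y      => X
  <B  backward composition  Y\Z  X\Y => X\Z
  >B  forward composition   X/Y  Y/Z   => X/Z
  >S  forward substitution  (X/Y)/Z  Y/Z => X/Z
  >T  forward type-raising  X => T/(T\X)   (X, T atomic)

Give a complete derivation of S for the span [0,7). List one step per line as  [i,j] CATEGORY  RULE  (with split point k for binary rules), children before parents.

[0,7] S   <
  [0,4] PP   <
    [0,1] "which" : NP\S
    [1,4] PP\(NP\S)   >
      [1,2] "on" : (PP\(NP\S))/S
      [2,4] S   <
        [2,3] "dog" : N\PP
        [3,4] "sent" : S\(N\PP)
  [4,7] S\PP   <
    [4,6] N   >
      [4,5] "heard" : N/(PP/NP)
      [5,6] "plan" : PP/NP
    [6,7] "built" : (S\PP)\N

[0,1] NP\S  lex  "which"
[1,2] (PP\(NP\S))/S  lex  "on"
[2,3] N\PP  lex  "dog"
[3,4] S\(N\PP)  lex  "sent"
[2,4] S  <  k=3
[1,4] PP\(NP\S)  >  k=2
[0,4] PP  <  k=1
[4,5] N/(PP/NP)  lex  "heard"
[5,6] PP/NP  lex  "plan"
[4,6] N  >  k=5
[6,7] (S\PP)\N  lex  "built"
[4,7] S\PP  <  k=6
[0,7] S  <  k=4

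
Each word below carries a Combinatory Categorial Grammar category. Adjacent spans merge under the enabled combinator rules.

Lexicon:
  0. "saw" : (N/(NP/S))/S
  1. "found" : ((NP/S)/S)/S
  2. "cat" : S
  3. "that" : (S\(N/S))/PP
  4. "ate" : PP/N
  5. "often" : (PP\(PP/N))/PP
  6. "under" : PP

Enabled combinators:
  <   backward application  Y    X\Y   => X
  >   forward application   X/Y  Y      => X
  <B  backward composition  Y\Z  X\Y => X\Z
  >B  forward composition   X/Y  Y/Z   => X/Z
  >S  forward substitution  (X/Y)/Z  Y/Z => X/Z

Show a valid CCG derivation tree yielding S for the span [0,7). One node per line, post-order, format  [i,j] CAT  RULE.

[0,1] (N/(NP/S))/S  lex  "saw"
[1,2] ((NP/S)/S)/S  lex  "found"
[2,3] S  lex  "cat"
[1,3] (NP/S)/S  >  k=2
[0,3] N/S  >S  k=1
[3,4] (S\(N/S))/PP  lex  "that"
[4,5] PP/N  lex  "ate"
[5,6] (PP\(PP/N))/PP  lex  "often"
[6,7] PP  lex  "under"
[5,7] PP\(PP/N)  >  k=6
[4,7] PP  <  k=5
[3,7] S\(N/S)  >  k=4
[0,7] S  <  k=3

[0,7] S   <
  [0,3] N/S   >S
    [0,1] "saw" : (N/(NP/S))/S
    [1,3] (NP/S)/S   >
      [1,2] "found" : ((NP/S)/S)/S
      [2,3] "cat" : S
  [3,7] S\(N/S)   >
    [3,4] "that" : (S\(N/S))/PP
    [4,7] PP   <
      [4,5] "ate" : PP/N
      [5,7] PP\(PP/N)   >
        [5,6] "often" : (PP\(PP/N))/PP
        [6,7] "under" : PP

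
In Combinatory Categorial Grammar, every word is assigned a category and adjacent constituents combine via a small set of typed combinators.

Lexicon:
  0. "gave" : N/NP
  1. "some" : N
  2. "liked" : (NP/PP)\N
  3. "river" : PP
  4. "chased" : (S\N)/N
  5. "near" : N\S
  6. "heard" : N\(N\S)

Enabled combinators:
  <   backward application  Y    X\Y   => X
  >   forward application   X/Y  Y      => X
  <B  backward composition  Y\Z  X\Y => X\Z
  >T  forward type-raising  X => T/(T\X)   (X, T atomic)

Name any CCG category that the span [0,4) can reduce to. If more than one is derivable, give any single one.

N

[0,7] S   <
  [0,4] N   >
    [0,1] "gave" : N/NP
    [1,4] NP   >
      [1,3] NP/PP   <
        [1,2] "some" : N
        [2,3] "liked" : (NP/PP)\N
      [3,4] "river" : PP
  [4,7] S\N   >
    [4,5] "chased" : (S\N)/N
    [5,7] N   <
      [5,6] "near" : N\S
      [6,7] "heard" : N\(N\S)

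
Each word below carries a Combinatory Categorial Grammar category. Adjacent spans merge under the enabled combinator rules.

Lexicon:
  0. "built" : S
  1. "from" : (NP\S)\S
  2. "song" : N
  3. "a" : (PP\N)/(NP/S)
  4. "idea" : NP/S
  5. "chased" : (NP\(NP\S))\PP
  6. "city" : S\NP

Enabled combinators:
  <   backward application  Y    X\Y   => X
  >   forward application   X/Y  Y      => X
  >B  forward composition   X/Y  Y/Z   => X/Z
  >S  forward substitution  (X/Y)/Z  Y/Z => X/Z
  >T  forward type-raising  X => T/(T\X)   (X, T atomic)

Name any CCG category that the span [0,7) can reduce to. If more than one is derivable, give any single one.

[0,7] S   <
  [0,6] NP   <
    [0,2] NP\S   <
      [0,1] "built" : S
      [1,2] "from" : (NP\S)\S
    [2,6] NP\(NP\S)   <
      [2,5] PP   <
        [2,3] "song" : N
        [3,5] PP\N   >
          [3,4] "a" : (PP\N)/(NP/S)
          [4,5] "idea" : NP/S
      [5,6] "chased" : (NP\(NP\S))\PP
  [6,7] "city" : S\NP

S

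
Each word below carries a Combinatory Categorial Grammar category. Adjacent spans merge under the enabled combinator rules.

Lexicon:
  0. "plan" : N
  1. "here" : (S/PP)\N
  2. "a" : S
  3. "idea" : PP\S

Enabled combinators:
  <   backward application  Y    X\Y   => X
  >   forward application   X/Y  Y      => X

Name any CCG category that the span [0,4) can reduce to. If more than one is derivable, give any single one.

[0,4] S   >
  [0,2] S/PP   <
    [0,1] "plan" : N
    [1,2] "here" : (S/PP)\N
  [2,4] PP   <
    [2,3] "a" : S
    [3,4] "idea" : PP\S

S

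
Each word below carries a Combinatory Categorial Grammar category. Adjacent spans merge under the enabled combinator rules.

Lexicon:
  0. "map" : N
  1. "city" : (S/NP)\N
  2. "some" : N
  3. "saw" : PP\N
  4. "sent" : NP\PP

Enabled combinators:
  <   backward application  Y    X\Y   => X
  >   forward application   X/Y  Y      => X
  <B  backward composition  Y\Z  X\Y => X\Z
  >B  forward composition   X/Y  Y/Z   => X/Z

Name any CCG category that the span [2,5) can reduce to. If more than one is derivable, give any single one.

[0,5] S   >
  [0,2] S/NP   <
    [0,1] "map" : N
    [1,2] "city" : (S/NP)\N
  [2,5] NP   <
    [2,3] "some" : N
    [3,5] NP\N   <B
      [3,4] "saw" : PP\N
      [4,5] "sent" : NP\PP

NP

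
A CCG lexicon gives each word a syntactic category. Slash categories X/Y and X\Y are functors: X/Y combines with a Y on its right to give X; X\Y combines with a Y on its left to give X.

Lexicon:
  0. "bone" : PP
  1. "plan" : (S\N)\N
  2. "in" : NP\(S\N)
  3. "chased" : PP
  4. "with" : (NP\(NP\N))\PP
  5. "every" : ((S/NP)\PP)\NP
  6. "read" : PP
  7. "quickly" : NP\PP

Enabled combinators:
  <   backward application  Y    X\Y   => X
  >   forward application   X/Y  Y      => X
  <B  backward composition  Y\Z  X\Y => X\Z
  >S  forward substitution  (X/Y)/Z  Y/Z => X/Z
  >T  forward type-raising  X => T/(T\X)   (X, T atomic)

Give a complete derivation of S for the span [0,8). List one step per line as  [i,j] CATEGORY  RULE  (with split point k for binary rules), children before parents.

[0,1] PP  lex  "bone"
[1,2] (S\N)\N  lex  "plan"
[2,3] NP\(S\N)  lex  "in"
[1,3] NP\N  <B  k=2
[3,4] PP  lex  "chased"
[4,5] (NP\(NP\N))\PP  lex  "with"
[3,5] NP\(NP\N)  <  k=4
[1,5] NP  <  k=3
[5,6] ((S/NP)\PP)\NP  lex  "every"
[1,6] (S/NP)\PP  <  k=5
[0,6] S/NP  <  k=1
[6,7] PP  lex  "read"
[7,8] NP\PP  lex  "quickly"
[6,8] NP  <  k=7
[0,8] S  >  k=6

[0,8] S   >
  [0,6] S/NP   <
    [0,1] "bone" : PP
    [1,6] (S/NP)\PP   <
      [1,5] NP   <
        [1,3] NP\N   <B
          [1,2] "plan" : (S\N)\N
          [2,3] "in" : NP\(S\N)
        [3,5] NP\(NP\N)   <
          [3,4] "chased" : PP
          [4,5] "with" : (NP\(NP\N))\PP
      [5,6] "every" : ((S/NP)\PP)\NP
  [6,8] NP   <
    [6,7] "read" : PP
    [7,8] "quickly" : NP\PP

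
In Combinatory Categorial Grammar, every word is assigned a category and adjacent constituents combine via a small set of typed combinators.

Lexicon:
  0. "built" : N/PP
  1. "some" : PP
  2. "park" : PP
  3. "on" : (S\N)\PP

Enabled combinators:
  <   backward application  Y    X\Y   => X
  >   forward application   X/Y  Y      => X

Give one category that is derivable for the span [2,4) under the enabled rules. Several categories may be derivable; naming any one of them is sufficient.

S\N

[0,4] S   <
  [0,2] N   >
    [0,1] "built" : N/PP
    [1,2] "some" : PP
  [2,4] S\N   <
    [2,3] "park" : PP
    [3,4] "on" : (S\N)\PP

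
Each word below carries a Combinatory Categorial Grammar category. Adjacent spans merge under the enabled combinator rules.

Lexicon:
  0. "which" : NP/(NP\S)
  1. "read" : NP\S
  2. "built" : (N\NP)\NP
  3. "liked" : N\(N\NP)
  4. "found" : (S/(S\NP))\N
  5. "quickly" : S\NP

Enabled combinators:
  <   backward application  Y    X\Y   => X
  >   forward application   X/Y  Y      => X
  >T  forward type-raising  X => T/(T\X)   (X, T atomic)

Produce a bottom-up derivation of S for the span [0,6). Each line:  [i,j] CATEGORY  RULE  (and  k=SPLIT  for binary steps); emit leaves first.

[0,6] S   >
  [0,5] S/(S\NP)   <
    [0,4] N   <
      [0,3] N\NP   <
        [0,2] NP   >
          [0,1] "which" : NP/(NP\S)
          [1,2] "read" : NP\S
        [2,3] "built" : (N\NP)\NP
      [3,4] "liked" : N\(N\NP)
    [4,5] "found" : (S/(S\NP))\N
  [5,6] "quickly" : S\NP

[0,1] NP/(NP\S)  lex  "which"
[1,2] NP\S  lex  "read"
[0,2] NP  >  k=1
[2,3] (N\NP)\NP  lex  "built"
[0,3] N\NP  <  k=2
[3,4] N\(N\NP)  lex  "liked"
[0,4] N  <  k=3
[4,5] (S/(S\NP))\N  lex  "found"
[0,5] S/(S\NP)  <  k=4
[5,6] S\NP  lex  "quickly"
[0,6] S  >  k=5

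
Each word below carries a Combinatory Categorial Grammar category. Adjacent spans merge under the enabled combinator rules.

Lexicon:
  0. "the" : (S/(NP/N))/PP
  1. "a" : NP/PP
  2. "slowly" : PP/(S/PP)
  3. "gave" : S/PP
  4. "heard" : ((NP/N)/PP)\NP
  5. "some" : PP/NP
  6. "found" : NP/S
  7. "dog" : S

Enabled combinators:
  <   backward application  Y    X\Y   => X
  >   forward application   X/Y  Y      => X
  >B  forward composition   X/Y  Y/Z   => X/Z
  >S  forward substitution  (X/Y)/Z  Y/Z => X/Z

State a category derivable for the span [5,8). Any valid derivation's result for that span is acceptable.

[0,8] S   >
  [0,5] S/PP   >S
    [0,1] "the" : (S/(NP/N))/PP
    [1,5] (NP/N)/PP   <
      [1,4] NP   >
        [1,2] "a" : NP/PP
        [2,4] PP   >
          [2,3] "slowly" : PP/(S/PP)
          [3,4] "gave" : S/PP
      [4,5] "heard" : ((NP/N)/PP)\NP
  [5,8] PP   >
    [5,6] "some" : PP/NP
    [6,8] NP   >
      [6,7] "found" : NP/S
      [7,8] "dog" : S

PP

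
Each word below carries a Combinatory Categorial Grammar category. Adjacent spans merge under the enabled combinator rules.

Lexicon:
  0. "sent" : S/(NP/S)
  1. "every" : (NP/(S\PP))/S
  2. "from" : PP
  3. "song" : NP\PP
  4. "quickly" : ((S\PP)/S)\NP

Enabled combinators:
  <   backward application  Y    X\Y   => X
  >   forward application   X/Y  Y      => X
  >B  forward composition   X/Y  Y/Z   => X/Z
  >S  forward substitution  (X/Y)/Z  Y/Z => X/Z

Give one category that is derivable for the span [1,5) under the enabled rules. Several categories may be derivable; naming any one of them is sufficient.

NP/S

[0,5] S   >
  [0,1] "sent" : S/(NP/S)
  [1,5] NP/S   >S
    [1,2] "every" : (NP/(S\PP))/S
    [2,5] (S\PP)/S   <
      [2,4] NP   <
        [2,3] "from" : PP
        [3,4] "song" : NP\PP
      [4,5] "quickly" : ((S\PP)/S)\NP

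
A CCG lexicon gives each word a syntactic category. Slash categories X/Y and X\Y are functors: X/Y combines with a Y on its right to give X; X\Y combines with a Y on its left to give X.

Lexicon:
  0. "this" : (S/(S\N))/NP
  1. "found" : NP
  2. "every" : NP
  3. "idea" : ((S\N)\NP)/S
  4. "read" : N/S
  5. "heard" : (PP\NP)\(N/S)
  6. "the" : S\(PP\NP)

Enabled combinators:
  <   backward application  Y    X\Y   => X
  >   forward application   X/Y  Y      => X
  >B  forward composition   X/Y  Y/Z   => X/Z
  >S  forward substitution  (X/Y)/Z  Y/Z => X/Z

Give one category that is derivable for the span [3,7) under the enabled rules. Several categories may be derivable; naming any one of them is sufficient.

[0,7] S   >
  [0,2] S/(S\N)   >
    [0,1] "this" : (S/(S\N))/NP
    [1,2] "found" : NP
  [2,7] S\N   <
    [2,3] "every" : NP
    [3,7] (S\N)\NP   >
      [3,4] "idea" : ((S\N)\NP)/S
      [4,7] S   <
        [4,6] PP\NP   <
          [4,5] "read" : N/S
          [5,6] "heard" : (PP\NP)\(N/S)
        [6,7] "the" : S\(PP\NP)

(S\N)\NP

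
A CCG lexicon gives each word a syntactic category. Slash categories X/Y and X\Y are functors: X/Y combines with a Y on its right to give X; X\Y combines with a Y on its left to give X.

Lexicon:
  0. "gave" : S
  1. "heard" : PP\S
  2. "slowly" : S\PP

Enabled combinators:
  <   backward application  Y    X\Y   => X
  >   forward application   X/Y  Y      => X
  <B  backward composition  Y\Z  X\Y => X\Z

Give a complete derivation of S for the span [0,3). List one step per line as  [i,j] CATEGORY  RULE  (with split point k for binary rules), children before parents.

[0,1] S  lex  "gave"
[1,2] PP\S  lex  "heard"
[0,2] PP  <  k=1
[2,3] S\PP  lex  "slowly"
[0,3] S  <  k=2

[0,3] S   <
  [0,2] PP   <
    [0,1] "gave" : S
    [1,2] "heard" : PP\S
  [2,3] "slowly" : S\PP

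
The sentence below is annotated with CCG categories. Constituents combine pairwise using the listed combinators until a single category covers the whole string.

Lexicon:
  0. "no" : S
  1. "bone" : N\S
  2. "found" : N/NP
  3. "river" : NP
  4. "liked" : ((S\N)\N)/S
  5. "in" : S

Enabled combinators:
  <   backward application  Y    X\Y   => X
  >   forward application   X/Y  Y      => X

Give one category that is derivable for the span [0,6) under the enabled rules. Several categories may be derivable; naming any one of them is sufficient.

[0,6] S   <
  [0,2] N   <
    [0,1] "no" : S
    [1,2] "bone" : N\S
  [2,6] S\N   <
    [2,4] N   >
      [2,3] "found" : N/NP
      [3,4] "river" : NP
    [4,6] (S\N)\N   >
      [4,5] "liked" : ((S\N)\N)/S
      [5,6] "in" : S

S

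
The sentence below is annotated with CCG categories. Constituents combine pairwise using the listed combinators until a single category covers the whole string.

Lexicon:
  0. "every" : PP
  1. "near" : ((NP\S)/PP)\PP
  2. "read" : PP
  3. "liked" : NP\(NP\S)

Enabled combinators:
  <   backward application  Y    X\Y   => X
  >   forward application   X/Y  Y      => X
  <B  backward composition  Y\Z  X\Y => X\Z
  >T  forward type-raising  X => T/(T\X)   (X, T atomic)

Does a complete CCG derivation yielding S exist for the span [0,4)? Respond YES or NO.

PP ((NP\S)/PP)\PP PP NP\(NP\S)
CKY chart[0,4] = {N/(N\NP), NP, NP/(NP\NP), PP/(PP\NP), S/(S\NP)}; S ∉ chart

NO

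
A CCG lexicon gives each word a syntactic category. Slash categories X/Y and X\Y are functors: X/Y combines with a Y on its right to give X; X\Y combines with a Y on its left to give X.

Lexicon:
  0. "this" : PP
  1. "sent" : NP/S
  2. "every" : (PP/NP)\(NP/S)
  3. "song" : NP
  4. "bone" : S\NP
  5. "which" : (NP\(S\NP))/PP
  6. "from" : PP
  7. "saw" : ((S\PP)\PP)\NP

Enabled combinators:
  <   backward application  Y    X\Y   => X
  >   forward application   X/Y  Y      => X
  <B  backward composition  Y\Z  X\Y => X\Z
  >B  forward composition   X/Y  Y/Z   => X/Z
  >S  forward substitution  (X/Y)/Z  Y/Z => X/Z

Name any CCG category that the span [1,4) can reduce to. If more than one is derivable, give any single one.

[0,8] S   <
  [0,1] "this" : PP
  [1,8] S\PP   <
    [1,4] PP   >
      [1,3] PP/NP   <
        [1,2] "sent" : NP/S
        [2,3] "every" : (PP/NP)\(NP/S)
      [3,4] "song" : NP
    [4,8] (S\PP)\PP   <
      [4,7] NP   <
        [4,5] "bone" : S\NP
        [5,7] NP\(S\NP)   >
          [5,6] "which" : (NP\(S\NP))/PP
          [6,7] "from" : PP
      [7,8] "saw" : ((S\PP)\PP)\NP

PP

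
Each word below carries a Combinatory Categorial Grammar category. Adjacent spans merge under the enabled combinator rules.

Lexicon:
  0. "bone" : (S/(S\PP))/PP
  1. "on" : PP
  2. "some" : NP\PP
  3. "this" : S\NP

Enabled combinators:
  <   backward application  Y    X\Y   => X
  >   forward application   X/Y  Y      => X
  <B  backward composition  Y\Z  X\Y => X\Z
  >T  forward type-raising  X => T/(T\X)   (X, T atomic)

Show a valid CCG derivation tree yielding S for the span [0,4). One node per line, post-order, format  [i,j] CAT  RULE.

[0,4] S   >
  [0,2] S/(S\PP)   >
    [0,1] "bone" : (S/(S\PP))/PP
    [1,2] "on" : PP
  [2,4] S\PP   <B
    [2,3] "some" : NP\PP
    [3,4] "this" : S\NP

[0,1] (S/(S\PP))/PP  lex  "bone"
[1,2] PP  lex  "on"
[0,2] S/(S\PP)  >  k=1
[2,3] NP\PP  lex  "some"
[3,4] S\NP  lex  "this"
[2,4] S\PP  <B  k=3
[0,4] S  >  k=2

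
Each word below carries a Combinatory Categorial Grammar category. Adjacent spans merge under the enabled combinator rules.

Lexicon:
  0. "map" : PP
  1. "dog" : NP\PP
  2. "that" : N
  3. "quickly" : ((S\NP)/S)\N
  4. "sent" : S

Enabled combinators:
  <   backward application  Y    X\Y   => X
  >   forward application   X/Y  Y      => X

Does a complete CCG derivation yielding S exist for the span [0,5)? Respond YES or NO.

YES

[0,5] S   <
  [0,2] NP   <
    [0,1] "map" : PP
    [1,2] "dog" : NP\PP
  [2,5] S\NP   >
    [2,4] (S\NP)/S   <
      [2,3] "that" : N
      [3,4] "quickly" : ((S\NP)/S)\N
    [4,5] "sent" : S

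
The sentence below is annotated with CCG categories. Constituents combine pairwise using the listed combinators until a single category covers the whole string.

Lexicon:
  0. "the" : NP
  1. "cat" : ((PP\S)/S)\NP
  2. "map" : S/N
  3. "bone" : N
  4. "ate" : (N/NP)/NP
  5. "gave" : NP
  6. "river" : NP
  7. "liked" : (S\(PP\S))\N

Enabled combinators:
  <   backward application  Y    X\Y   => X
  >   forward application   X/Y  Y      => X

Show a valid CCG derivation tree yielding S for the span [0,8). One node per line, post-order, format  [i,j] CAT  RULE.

[0,1] NP  lex  "the"
[1,2] ((PP\S)/S)\NP  lex  "cat"
[0,2] (PP\S)/S  <  k=1
[2,3] S/N  lex  "map"
[3,4] N  lex  "bone"
[2,4] S  >  k=3
[0,4] PP\S  >  k=2
[4,5] (N/NP)/NP  lex  "ate"
[5,6] NP  lex  "gave"
[4,6] N/NP  >  k=5
[6,7] NP  lex  "river"
[4,7] N  >  k=6
[7,8] (S\(PP\S))\N  lex  "liked"
[4,8] S\(PP\S)  <  k=7
[0,8] S  <  k=4

[0,8] S   <
  [0,4] PP\S   >
    [0,2] (PP\S)/S   <
      [0,1] "the" : NP
      [1,2] "cat" : ((PP\S)/S)\NP
    [2,4] S   >
      [2,3] "map" : S/N
      [3,4] "bone" : N
  [4,8] S\(PP\S)   <
    [4,7] N   >
      [4,6] N/NP   >
        [4,5] "ate" : (N/NP)/NP
        [5,6] "gave" : NP
      [6,7] "river" : NP
    [7,8] "liked" : (S\(PP\S))\N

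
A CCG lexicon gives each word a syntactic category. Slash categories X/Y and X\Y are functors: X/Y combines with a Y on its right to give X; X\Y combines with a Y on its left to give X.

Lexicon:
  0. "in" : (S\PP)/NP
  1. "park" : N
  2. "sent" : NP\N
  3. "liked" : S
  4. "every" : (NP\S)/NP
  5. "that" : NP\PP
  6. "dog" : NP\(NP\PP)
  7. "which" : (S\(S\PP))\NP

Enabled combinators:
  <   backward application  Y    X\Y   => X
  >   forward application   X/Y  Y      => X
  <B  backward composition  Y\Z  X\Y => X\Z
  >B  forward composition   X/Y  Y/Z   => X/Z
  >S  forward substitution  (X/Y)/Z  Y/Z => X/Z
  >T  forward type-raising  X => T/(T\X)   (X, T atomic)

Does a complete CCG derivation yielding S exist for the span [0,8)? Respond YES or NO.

[0,8] S   <
  [0,3] S\PP   >
    [0,1] "in" : (S\PP)/NP
    [1,3] NP   <
      [1,2] "park" : N
      [2,3] "sent" : NP\N
  [3,8] S\(S\PP)   <
    [3,7] NP   >
      [3,4] NP/(NP\S)   >T
        [3,4] "liked" : S
      [4,7] NP\S   >
        [4,5] "every" : (NP\S)/NP
        [5,7] NP   <
          [5,6] "that" : NP\PP
          [6,7] "dog" : NP\(NP\PP)
    [7,8] "which" : (S\(S\PP))\NP

YES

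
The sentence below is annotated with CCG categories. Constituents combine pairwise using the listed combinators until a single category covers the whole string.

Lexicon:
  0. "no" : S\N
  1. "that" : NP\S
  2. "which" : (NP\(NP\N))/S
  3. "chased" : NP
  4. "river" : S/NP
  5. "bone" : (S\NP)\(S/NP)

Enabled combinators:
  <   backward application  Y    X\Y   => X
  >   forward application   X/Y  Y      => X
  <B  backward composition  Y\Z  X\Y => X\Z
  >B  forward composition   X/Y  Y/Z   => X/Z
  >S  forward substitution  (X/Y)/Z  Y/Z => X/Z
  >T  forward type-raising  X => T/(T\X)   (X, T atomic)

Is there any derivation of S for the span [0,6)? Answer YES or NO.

S\N NP\S (NP\(NP\N))/S NP S/NP (S\NP)\(S/NP)
CKY chart[0,6] = {N/(N\NP), NP, NP/(NP\NP), PP/(PP\NP), S/(S\NP)}; S ∉ chart

NO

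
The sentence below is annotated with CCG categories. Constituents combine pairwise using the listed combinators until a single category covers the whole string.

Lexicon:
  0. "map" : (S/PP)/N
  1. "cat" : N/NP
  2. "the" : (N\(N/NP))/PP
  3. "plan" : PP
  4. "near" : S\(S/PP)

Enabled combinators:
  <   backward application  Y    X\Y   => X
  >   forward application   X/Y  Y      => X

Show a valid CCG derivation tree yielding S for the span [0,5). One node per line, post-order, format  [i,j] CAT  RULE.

[0,5] S   <
  [0,4] S/PP   >
    [0,1] "map" : (S/PP)/N
    [1,4] N   <
      [1,2] "cat" : N/NP
      [2,4] N\(N/NP)   >
        [2,3] "the" : (N\(N/NP))/PP
        [3,4] "plan" : PP
  [4,5] "near" : S\(S/PP)

[0,1] (S/PP)/N  lex  "map"
[1,2] N/NP  lex  "cat"
[2,3] (N\(N/NP))/PP  lex  "the"
[3,4] PP  lex  "plan"
[2,4] N\(N/NP)  >  k=3
[1,4] N  <  k=2
[0,4] S/PP  >  k=1
[4,5] S\(S/PP)  lex  "near"
[0,5] S  <  k=4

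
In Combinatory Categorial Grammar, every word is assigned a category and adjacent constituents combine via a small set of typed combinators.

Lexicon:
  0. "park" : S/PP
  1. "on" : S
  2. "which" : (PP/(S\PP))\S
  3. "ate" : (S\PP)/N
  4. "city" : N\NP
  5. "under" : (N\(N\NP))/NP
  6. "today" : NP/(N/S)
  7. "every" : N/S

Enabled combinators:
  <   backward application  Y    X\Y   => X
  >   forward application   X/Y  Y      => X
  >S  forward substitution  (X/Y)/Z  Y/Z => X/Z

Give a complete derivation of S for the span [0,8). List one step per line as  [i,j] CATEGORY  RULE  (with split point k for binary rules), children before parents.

[0,8] S   >
  [0,1] "park" : S/PP
  [1,8] PP   >
    [1,3] PP/(S\PP)   <
      [1,2] "on" : S
      [2,3] "which" : (PP/(S\PP))\S
    [3,8] S\PP   >
      [3,4] "ate" : (S\PP)/N
      [4,8] N   <
        [4,5] "city" : N\NP
        [5,8] N\(N\NP)   >
          [5,6] "under" : (N\(N\NP))/NP
          [6,8] NP   >
            [6,7] "today" : NP/(N/S)
            [7,8] "every" : N/S

[0,1] S/PP  lex  "park"
[1,2] S  lex  "on"
[2,3] (PP/(S\PP))\S  lex  "which"
[1,3] PP/(S\PP)  <  k=2
[3,4] (S\PP)/N  lex  "ate"
[4,5] N\NP  lex  "city"
[5,6] (N\(N\NP))/NP  lex  "under"
[6,7] NP/(N/S)  lex  "today"
[7,8] N/S  lex  "every"
[6,8] NP  >  k=7
[5,8] N\(N\NP)  >  k=6
[4,8] N  <  k=5
[3,8] S\PP  >  k=4
[1,8] PP  >  k=3
[0,8] S  >  k=1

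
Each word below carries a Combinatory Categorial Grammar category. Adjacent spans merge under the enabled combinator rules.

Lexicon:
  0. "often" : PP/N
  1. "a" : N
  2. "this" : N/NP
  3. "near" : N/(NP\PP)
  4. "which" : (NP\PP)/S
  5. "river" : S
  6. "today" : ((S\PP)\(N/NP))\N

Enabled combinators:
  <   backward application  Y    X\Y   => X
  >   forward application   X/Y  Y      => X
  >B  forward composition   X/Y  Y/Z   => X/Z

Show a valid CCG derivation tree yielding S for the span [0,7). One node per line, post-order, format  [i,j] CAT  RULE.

[0,7] S   <
  [0,2] PP   >
    [0,1] "often" : PP/N
    [1,2] "a" : N
  [2,7] S\PP   <
    [2,3] "this" : N/NP
    [3,7] (S\PP)\(N/NP)   <
      [3,6] N   >
        [3,5] N/S   >B
          [3,4] "near" : N/(NP\PP)
          [4,5] "which" : (NP\PP)/S
        [5,6] "river" : S
      [6,7] "today" : ((S\PP)\(N/NP))\N

[0,1] PP/N  lex  "often"
[1,2] N  lex  "a"
[0,2] PP  >  k=1
[2,3] N/NP  lex  "this"
[3,4] N/(NP\PP)  lex  "near"
[4,5] (NP\PP)/S  lex  "which"
[3,5] N/S  >B  k=4
[5,6] S  lex  "river"
[3,6] N  >  k=5
[6,7] ((S\PP)\(N/NP))\N  lex  "today"
[3,7] (S\PP)\(N/NP)  <  k=6
[2,7] S\PP  <  k=3
[0,7] S  <  k=2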